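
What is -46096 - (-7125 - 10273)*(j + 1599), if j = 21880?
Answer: 408441546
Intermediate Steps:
-46096 - (-7125 - 10273)*(j + 1599) = -46096 - (-7125 - 10273)*(21880 + 1599) = -46096 - (-17398)*23479 = -46096 - 1*(-408487642) = -46096 + 408487642 = 408441546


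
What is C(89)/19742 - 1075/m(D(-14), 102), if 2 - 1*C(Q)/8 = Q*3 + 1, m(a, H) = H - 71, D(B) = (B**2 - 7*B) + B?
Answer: -10644309/306001 ≈ -34.785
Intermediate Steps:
D(B) = B**2 - 6*B
m(a, H) = -71 + H
C(Q) = 8 - 24*Q (C(Q) = 16 - 8*(Q*3 + 1) = 16 - 8*(3*Q + 1) = 16 - 8*(1 + 3*Q) = 16 + (-8 - 24*Q) = 8 - 24*Q)
C(89)/19742 - 1075/m(D(-14), 102) = (8 - 24*89)/19742 - 1075/(-71 + 102) = (8 - 2136)*(1/19742) - 1075/31 = -2128*1/19742 - 1075*1/31 = -1064/9871 - 1075/31 = -10644309/306001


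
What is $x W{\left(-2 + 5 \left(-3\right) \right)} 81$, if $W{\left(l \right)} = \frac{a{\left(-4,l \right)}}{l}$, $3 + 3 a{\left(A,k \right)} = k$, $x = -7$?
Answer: $- \frac{3780}{17} \approx -222.35$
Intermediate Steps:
$a{\left(A,k \right)} = -1 + \frac{k}{3}$
$W{\left(l \right)} = \frac{-1 + \frac{l}{3}}{l}$
$x W{\left(-2 + 5 \left(-3\right) \right)} 81 = - 7 \frac{-3 + \left(-2 + 5 \left(-3\right)\right)}{3 \left(-2 + 5 \left(-3\right)\right)} 81 = - 7 \frac{-3 - 17}{3 \left(-2 - 15\right)} 81 = - 7 \frac{-3 - 17}{3 \left(-17\right)} 81 = - 7 \cdot \frac{1}{3} \left(- \frac{1}{17}\right) \left(-20\right) 81 = \left(-7\right) \frac{20}{51} \cdot 81 = \left(- \frac{140}{51}\right) 81 = - \frac{3780}{17}$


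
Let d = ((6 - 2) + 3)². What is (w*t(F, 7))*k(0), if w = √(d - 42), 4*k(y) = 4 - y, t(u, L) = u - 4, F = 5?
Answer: √7 ≈ 2.6458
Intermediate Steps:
t(u, L) = -4 + u
d = 49 (d = (4 + 3)² = 7² = 49)
k(y) = 1 - y/4 (k(y) = (4 - y)/4 = 1 - y/4)
w = √7 (w = √(49 - 42) = √7 ≈ 2.6458)
(w*t(F, 7))*k(0) = (√7*(-4 + 5))*(1 - ¼*0) = (√7*1)*(1 + 0) = √7*1 = √7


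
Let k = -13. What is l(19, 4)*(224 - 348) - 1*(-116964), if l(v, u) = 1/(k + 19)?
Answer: 350830/3 ≈ 1.1694e+5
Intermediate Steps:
l(v, u) = ⅙ (l(v, u) = 1/(-13 + 19) = 1/6 = ⅙)
l(19, 4)*(224 - 348) - 1*(-116964) = (224 - 348)/6 - 1*(-116964) = (⅙)*(-124) + 116964 = -62/3 + 116964 = 350830/3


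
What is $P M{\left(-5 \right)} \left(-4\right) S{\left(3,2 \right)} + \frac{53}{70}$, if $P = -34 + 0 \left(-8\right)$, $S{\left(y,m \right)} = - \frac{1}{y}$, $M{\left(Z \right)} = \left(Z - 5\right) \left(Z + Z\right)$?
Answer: $- \frac{951841}{210} \approx -4532.6$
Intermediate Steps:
$M{\left(Z \right)} = 2 Z \left(-5 + Z\right)$ ($M{\left(Z \right)} = \left(-5 + Z\right) 2 Z = 2 Z \left(-5 + Z\right)$)
$P = -34$ ($P = -34 + 0 = -34$)
$P M{\left(-5 \right)} \left(-4\right) S{\left(3,2 \right)} + \frac{53}{70} = - 34 \cdot 2 \left(-5\right) \left(-5 - 5\right) \left(-4\right) \left(- \frac{1}{3}\right) + \frac{53}{70} = - 34 \cdot 2 \left(-5\right) \left(-10\right) \left(-4\right) \left(\left(-1\right) \frac{1}{3}\right) + 53 \cdot \frac{1}{70} = - 34 \cdot 100 \left(-4\right) \left(- \frac{1}{3}\right) + \frac{53}{70} = - 34 \left(\left(-400\right) \left(- \frac{1}{3}\right)\right) + \frac{53}{70} = \left(-34\right) \frac{400}{3} + \frac{53}{70} = - \frac{13600}{3} + \frac{53}{70} = - \frac{951841}{210}$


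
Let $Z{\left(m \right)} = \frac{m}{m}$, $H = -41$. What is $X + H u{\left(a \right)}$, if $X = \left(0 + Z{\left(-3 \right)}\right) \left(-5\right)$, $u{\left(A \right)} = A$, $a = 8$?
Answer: $-333$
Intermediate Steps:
$Z{\left(m \right)} = 1$
$X = -5$ ($X = \left(0 + 1\right) \left(-5\right) = 1 \left(-5\right) = -5$)
$X + H u{\left(a \right)} = -5 - 328 = -333$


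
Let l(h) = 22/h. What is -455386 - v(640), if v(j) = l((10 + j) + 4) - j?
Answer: -148701953/327 ≈ -4.5475e+5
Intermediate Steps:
v(j) = -j + 22/(14 + j) (v(j) = 22/((10 + j) + 4) - j = 22/(14 + j) - j = -j + 22/(14 + j))
-455386 - v(640) = -455386 - (22 - 1*640*(14 + 640))/(14 + 640) = -455386 - (22 - 1*640*654)/654 = -455386 - (22 - 418560)/654 = -455386 - (-418538)/654 = -455386 - 1*(-209269/327) = -455386 + 209269/327 = -148701953/327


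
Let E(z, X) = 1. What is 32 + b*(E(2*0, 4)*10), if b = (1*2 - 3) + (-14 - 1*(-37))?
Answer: 252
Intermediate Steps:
b = 22 (b = (2 - 3) + (-14 + 37) = -1 + 23 = 22)
32 + b*(E(2*0, 4)*10) = 32 + 22*(1*10) = 32 + 22*10 = 32 + 220 = 252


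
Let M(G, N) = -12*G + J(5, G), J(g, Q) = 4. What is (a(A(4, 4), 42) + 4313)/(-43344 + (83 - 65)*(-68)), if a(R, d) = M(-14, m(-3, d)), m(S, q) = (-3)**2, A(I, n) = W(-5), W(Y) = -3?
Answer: -1495/14856 ≈ -0.10063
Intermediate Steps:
A(I, n) = -3
m(S, q) = 9
M(G, N) = 4 - 12*G (M(G, N) = -12*G + 4 = 4 - 12*G)
a(R, d) = 172 (a(R, d) = 4 - 12*(-14) = 4 + 168 = 172)
(a(A(4, 4), 42) + 4313)/(-43344 + (83 - 65)*(-68)) = (172 + 4313)/(-43344 + (83 - 65)*(-68)) = 4485/(-43344 + 18*(-68)) = 4485/(-43344 - 1224) = 4485/(-44568) = 4485*(-1/44568) = -1495/14856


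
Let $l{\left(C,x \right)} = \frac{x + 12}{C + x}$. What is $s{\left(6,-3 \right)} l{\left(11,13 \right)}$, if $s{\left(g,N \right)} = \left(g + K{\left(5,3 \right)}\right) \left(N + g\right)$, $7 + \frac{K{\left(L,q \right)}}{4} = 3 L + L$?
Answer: $\frac{725}{4} \approx 181.25$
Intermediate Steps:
$K{\left(L,q \right)} = -28 + 16 L$ ($K{\left(L,q \right)} = -28 + 4 \left(3 L + L\right) = -28 + 4 \cdot 4 L = -28 + 16 L$)
$l{\left(C,x \right)} = \frac{12 + x}{C + x}$
$s{\left(g,N \right)} = \left(52 + g\right) \left(N + g\right)$ ($s{\left(g,N \right)} = \left(g + \left(-28 + 16 \cdot 5\right)\right) \left(N + g\right) = \left(g + \left(-28 + 80\right)\right) \left(N + g\right) = \left(g + 52\right) \left(N + g\right) = \left(52 + g\right) \left(N + g\right)$)
$s{\left(6,-3 \right)} l{\left(11,13 \right)} = \left(6^{2} + 52 \left(-3\right) + 52 \cdot 6 - 18\right) \frac{12 + 13}{11 + 13} = \left(36 - 156 + 312 - 18\right) \frac{1}{24} \cdot 25 = 174 \cdot \frac{1}{24} \cdot 25 = 174 \cdot \frac{25}{24} = \frac{725}{4}$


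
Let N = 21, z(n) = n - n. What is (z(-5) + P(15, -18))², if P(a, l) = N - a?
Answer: 36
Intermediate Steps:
z(n) = 0
P(a, l) = 21 - a
(z(-5) + P(15, -18))² = (0 + (21 - 1*15))² = (0 + (21 - 15))² = (0 + 6)² = 6² = 36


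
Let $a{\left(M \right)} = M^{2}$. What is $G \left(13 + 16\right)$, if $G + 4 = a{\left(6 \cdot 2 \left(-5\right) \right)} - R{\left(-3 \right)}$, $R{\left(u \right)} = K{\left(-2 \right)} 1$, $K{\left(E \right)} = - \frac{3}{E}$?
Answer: $\frac{208481}{2} \approx 1.0424 \cdot 10^{5}$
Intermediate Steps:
$R{\left(u \right)} = \frac{3}{2}$ ($R{\left(u \right)} = - \frac{3}{-2} \cdot 1 = \left(-3\right) \left(- \frac{1}{2}\right) 1 = \frac{3}{2} \cdot 1 = \frac{3}{2}$)
$G = \frac{7189}{2}$ ($G = -4 + \left(\left(6 \cdot 2 \left(-5\right)\right)^{2} - \frac{3}{2}\right) = -4 - \left(\frac{3}{2} - \left(12 \left(-5\right)\right)^{2}\right) = -4 - \left(\frac{3}{2} - \left(-60\right)^{2}\right) = -4 + \left(3600 - \frac{3}{2}\right) = -4 + \frac{7197}{2} = \frac{7189}{2} \approx 3594.5$)
$G \left(13 + 16\right) = \frac{7189 \left(13 + 16\right)}{2} = \frac{7189}{2} \cdot 29 = \frac{208481}{2}$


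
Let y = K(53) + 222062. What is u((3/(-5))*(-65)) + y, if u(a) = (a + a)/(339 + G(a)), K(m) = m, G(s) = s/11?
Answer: 139488363/628 ≈ 2.2212e+5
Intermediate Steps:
G(s) = s/11 (G(s) = s*(1/11) = s/11)
u(a) = 2*a/(339 + a/11) (u(a) = (a + a)/(339 + a/11) = (2*a)/(339 + a/11) = 2*a/(339 + a/11))
y = 222115 (y = 53 + 222062 = 222115)
u((3/(-5))*(-65)) + y = 22*((3/(-5))*(-65))/(3729 + (3/(-5))*(-65)) + 222115 = 22*((3*(-⅕))*(-65))/(3729 + (3*(-⅕))*(-65)) + 222115 = 22*(-⅗*(-65))/(3729 - ⅗*(-65)) + 222115 = 22*39/(3729 + 39) + 222115 = 22*39/3768 + 222115 = 22*39*(1/3768) + 222115 = 143/628 + 222115 = 139488363/628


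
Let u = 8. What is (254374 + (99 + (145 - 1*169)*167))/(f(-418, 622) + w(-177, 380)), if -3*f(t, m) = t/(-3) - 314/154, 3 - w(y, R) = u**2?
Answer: -173572245/73988 ≈ -2346.0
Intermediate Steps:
w(y, R) = -61 (w(y, R) = 3 - 1*8**2 = 3 - 1*64 = 3 - 64 = -61)
f(t, m) = 157/231 + t/9 (f(t, m) = -(t/(-3) - 314/154)/3 = -(t*(-1/3) - 314*1/154)/3 = -(-t/3 - 157/77)/3 = -(-157/77 - t/3)/3 = 157/231 + t/9)
(254374 + (99 + (145 - 1*169)*167))/(f(-418, 622) + w(-177, 380)) = (254374 + (99 + (145 - 1*169)*167))/((157/231 + (1/9)*(-418)) - 61) = (254374 + (99 + (145 - 169)*167))/((157/231 - 418/9) - 61) = (254374 + (99 - 24*167))/(-31715/693 - 61) = (254374 + (99 - 4008))/(-73988/693) = (254374 - 3909)*(-693/73988) = 250465*(-693/73988) = -173572245/73988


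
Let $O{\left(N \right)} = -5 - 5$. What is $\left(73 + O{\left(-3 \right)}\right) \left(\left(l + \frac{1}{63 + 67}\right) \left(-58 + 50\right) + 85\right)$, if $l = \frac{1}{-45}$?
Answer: $\frac{348551}{65} \approx 5362.3$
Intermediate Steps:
$O{\left(N \right)} = -10$
$l = - \frac{1}{45} \approx -0.022222$
$\left(73 + O{\left(-3 \right)}\right) \left(\left(l + \frac{1}{63 + 67}\right) \left(-58 + 50\right) + 85\right) = \left(73 - 10\right) \left(\left(- \frac{1}{45} + \frac{1}{63 + 67}\right) \left(-58 + 50\right) + 85\right) = 63 \left(\left(- \frac{1}{45} + \frac{1}{130}\right) \left(-8\right) + 85\right) = 63 \left(\left(- \frac{17}{1170}\right) \left(-8\right) + 85\right) = 63 \left(\frac{68}{585} + 85\right) = 63 \cdot \frac{49793}{585} = \frac{348551}{65}$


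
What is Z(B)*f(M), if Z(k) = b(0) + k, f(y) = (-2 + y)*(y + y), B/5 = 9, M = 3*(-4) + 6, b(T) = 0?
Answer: 4320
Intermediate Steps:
M = -6 (M = -12 + 6 = -6)
B = 45 (B = 5*9 = 45)
f(y) = 2*y*(-2 + y) (f(y) = (-2 + y)*(2*y) = 2*y*(-2 + y))
Z(k) = k (Z(k) = 0 + k = k)
Z(B)*f(M) = 45*(2*(-6)*(-2 - 6)) = 45*(2*(-6)*(-8)) = 45*96 = 4320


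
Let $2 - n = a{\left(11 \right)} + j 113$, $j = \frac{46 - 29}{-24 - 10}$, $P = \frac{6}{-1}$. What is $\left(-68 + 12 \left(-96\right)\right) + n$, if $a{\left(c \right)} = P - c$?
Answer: $- \frac{2289}{2} \approx -1144.5$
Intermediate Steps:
$P = -6$ ($P = 6 \left(-1\right) = -6$)
$j = - \frac{1}{2}$ ($j = \frac{17}{-34} = 17 \left(- \frac{1}{34}\right) = - \frac{1}{2} \approx -0.5$)
$a{\left(c \right)} = -6 - c$
$n = \frac{151}{2}$ ($n = 2 - \left(\left(-6 - 11\right) - \frac{113}{2}\right) = 2 - \left(-17 - \frac{113}{2}\right) = 2 - - \frac{147}{2} = 2 + \frac{147}{2} = \frac{151}{2} \approx 75.5$)
$\left(-68 + 12 \left(-96\right)\right) + n = \left(-68 + 12 \left(-96\right)\right) + \frac{151}{2} = \left(-68 - 1152\right) + \frac{151}{2} = -1220 + \frac{151}{2} = - \frac{2289}{2}$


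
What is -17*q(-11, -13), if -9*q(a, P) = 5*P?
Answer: -1105/9 ≈ -122.78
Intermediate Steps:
q(a, P) = -5*P/9
-17*q(-11, -13) = -(-85)*(-13)/9 = -17*65/9 = -1105/9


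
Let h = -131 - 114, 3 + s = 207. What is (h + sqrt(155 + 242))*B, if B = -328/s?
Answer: 20090/51 - 82*sqrt(397)/51 ≈ 361.89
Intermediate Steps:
s = 204 (s = -3 + 207 = 204)
B = -82/51 (B = -328/204 = -328*1/204 = -82/51 ≈ -1.6078)
h = -245
(h + sqrt(155 + 242))*B = (-245 + sqrt(155 + 242))*(-82/51) = (-245 + sqrt(397))*(-82/51) = 20090/51 - 82*sqrt(397)/51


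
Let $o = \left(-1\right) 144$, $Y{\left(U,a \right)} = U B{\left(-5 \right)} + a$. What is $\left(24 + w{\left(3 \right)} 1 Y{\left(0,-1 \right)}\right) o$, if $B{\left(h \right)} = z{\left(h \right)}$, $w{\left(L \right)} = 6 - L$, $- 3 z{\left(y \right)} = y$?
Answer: $-3024$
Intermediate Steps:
$z{\left(y \right)} = - \frac{y}{3}$
$B{\left(h \right)} = - \frac{h}{3}$
$Y{\left(U,a \right)} = a + \frac{5 U}{3}$ ($Y{\left(U,a \right)} = U \left(\left(- \frac{1}{3}\right) \left(-5\right)\right) + a = U \frac{5}{3} + a = \frac{5 U}{3} + a = a + \frac{5 U}{3}$)
$o = -144$
$\left(24 + w{\left(3 \right)} 1 Y{\left(0,-1 \right)}\right) o = \left(24 + \left(6 - 3\right) 1 \left(-1 + \frac{5}{3} \cdot 0\right)\right) \left(-144\right) = \left(24 + \left(6 - 3\right) 1 \left(-1 + 0\right)\right) \left(-144\right) = \left(24 + 3 \cdot 1 \left(-1\right)\right) \left(-144\right) = \left(24 + 3 \left(-1\right)\right) \left(-144\right) = \left(24 - 3\right) \left(-144\right) = 21 \left(-144\right) = -3024$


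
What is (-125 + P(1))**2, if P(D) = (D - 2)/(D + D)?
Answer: 63001/4 ≈ 15750.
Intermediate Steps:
P(D) = (-2 + D)/(2*D) (P(D) = (-2 + D)/((2*D)) = (-2 + D)*(1/(2*D)) = (-2 + D)/(2*D))
(-125 + P(1))**2 = (-125 + (1/2)*(-2 + 1)/1)**2 = (-125 + (1/2)*1*(-1))**2 = (-125 - 1/2)**2 = (-251/2)**2 = 63001/4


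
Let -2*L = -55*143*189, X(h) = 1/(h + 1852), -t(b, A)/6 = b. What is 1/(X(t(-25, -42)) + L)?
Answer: 1001/743985743 ≈ 1.3455e-6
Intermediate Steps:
t(b, A) = -6*b
X(h) = 1/(1852 + h)
L = 1486485/2 (L = -(-55*143)*189/2 = -(-7865)*189/2 = -½*(-1486485) = 1486485/2 ≈ 7.4324e+5)
1/(X(t(-25, -42)) + L) = 1/(1/(1852 - 6*(-25)) + 1486485/2) = 1/(1/(1852 + 150) + 1486485/2) = 1/(1/2002 + 1486485/2) = 1/(743985743/1001) = 1001/743985743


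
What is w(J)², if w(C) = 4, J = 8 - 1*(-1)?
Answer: 16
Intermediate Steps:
J = 9 (J = 8 + 1 = 9)
w(J)² = 4² = 16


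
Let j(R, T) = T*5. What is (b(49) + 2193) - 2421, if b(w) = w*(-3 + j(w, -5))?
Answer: -1600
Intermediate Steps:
j(R, T) = 5*T
b(w) = -28*w (b(w) = w*(-3 + 5*(-5)) = w*(-3 - 25) = w*(-28) = -28*w)
(b(49) + 2193) - 2421 = (-28*49 + 2193) - 2421 = (-1372 + 2193) - 2421 = 821 - 2421 = -1600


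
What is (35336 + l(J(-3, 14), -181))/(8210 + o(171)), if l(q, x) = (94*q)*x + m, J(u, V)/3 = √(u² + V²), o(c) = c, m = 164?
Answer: 35500/8381 - 51042*√205/8381 ≈ -82.963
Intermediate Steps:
J(u, V) = 3*√(V² + u²) (J(u, V) = 3*√(u² + V²) = 3*√(V² + u²))
l(q, x) = 164 + 94*q*x (l(q, x) = (94*q)*x + 164 = 94*q*x + 164 = 164 + 94*q*x)
(35336 + l(J(-3, 14), -181))/(8210 + o(171)) = (35336 + (164 + 94*(3*√(14² + (-3)²))*(-181)))/(8210 + 171) = (35336 + (164 + 94*(3*√(196 + 9))*(-181)))/8381 = (35336 + (164 + 94*(3*√205)*(-181)))*(1/8381) = (35336 + (164 - 51042*√205))*(1/8381) = (35500 - 51042*√205)*(1/8381) = 35500/8381 - 51042*√205/8381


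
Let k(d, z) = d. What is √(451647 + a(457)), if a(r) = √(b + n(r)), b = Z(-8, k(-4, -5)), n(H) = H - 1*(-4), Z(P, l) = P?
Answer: √(451647 + √453) ≈ 672.06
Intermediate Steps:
n(H) = 4 + H (n(H) = H + 4 = 4 + H)
b = -8
a(r) = √(-4 + r) (a(r) = √(-8 + (4 + r)) = √(-4 + r))
√(451647 + a(457)) = √(451647 + √(-4 + 457)) = √(451647 + √453)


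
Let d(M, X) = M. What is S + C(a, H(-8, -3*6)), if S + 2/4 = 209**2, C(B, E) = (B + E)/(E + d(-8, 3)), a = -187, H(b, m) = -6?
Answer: 305860/7 ≈ 43694.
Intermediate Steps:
C(B, E) = (B + E)/(-8 + E) (C(B, E) = (B + E)/(E - 8) = (B + E)/(-8 + E))
S = 87361/2 (S = -1/2 + 209**2 = -1/2 + 43681 = 87361/2 ≈ 43681.)
S + C(a, H(-8, -3*6)) = 87361/2 + (-187 - 6)/(-8 - 6) = 87361/2 - 193/(-14) = 87361/2 - 1/14*(-193) = 87361/2 + 193/14 = 305860/7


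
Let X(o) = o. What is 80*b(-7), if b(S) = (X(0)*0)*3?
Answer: 0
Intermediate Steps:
b(S) = 0 (b(S) = (0*0)*3 = 0*3 = 0)
80*b(-7) = 80*0 = 0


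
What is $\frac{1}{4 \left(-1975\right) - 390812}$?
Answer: $- \frac{1}{398712} \approx -2.5081 \cdot 10^{-6}$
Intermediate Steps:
$\frac{1}{4 \left(-1975\right) - 390812} = \frac{1}{-7900 - 390812} = \frac{1}{-398712} = - \frac{1}{398712}$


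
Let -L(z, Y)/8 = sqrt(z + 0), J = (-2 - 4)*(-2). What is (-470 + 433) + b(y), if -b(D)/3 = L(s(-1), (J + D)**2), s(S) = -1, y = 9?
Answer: -37 + 24*I ≈ -37.0 + 24.0*I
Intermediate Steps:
J = 12 (J = -6*(-2) = 12)
L(z, Y) = -8*sqrt(z) (L(z, Y) = -8*sqrt(z + 0) = -8*sqrt(z))
b(D) = 24*I (b(D) = -(-24)*sqrt(-1) = -(-24)*I = 24*I)
(-470 + 433) + b(y) = (-470 + 433) + 24*I = -37 + 24*I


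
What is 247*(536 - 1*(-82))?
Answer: 152646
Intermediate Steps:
247*(536 - 1*(-82)) = 247*(536 + 82) = 247*618 = 152646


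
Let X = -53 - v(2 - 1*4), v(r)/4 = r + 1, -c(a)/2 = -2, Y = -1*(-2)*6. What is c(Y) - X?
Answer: 53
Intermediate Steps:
Y = 12 (Y = 2*6 = 12)
c(a) = 4 (c(a) = -2*(-2) = 4)
v(r) = 4 + 4*r (v(r) = 4*(r + 1) = 4*(1 + r) = 4 + 4*r)
X = -49 (X = -53 - (4 + 4*(2 - 1*4)) = -53 - (4 + 4*(2 - 4)) = -53 - (4 + 4*(-2)) = -53 - (4 - 8) = -53 - 1*(-4) = -53 + 4 = -49)
c(Y) - X = 4 - 1*(-49) = 4 + 49 = 53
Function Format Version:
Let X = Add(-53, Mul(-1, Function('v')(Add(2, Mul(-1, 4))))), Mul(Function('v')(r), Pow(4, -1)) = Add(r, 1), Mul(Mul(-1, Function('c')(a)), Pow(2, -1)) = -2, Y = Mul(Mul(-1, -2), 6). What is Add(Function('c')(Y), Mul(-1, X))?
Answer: 53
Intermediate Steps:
Y = 12 (Y = Mul(2, 6) = 12)
Function('c')(a) = 4 (Function('c')(a) = Mul(-2, -2) = 4)
Function('v')(r) = Add(4, Mul(4, r)) (Function('v')(r) = Mul(4, Add(r, 1)) = Mul(4, Add(1, r)) = Add(4, Mul(4, r)))
X = -49 (X = Add(-53, Mul(-1, Add(4, Mul(4, Add(2, Mul(-1, 4)))))) = Add(-53, Mul(-1, Add(4, Mul(4, Add(2, -4))))) = Add(-53, Mul(-1, Add(4, Mul(4, -2)))) = Add(-53, Mul(-1, Add(4, -8))) = Add(-53, Mul(-1, -4)) = Add(-53, 4) = -49)
Add(Function('c')(Y), Mul(-1, X)) = Add(4, Mul(-1, -49)) = Add(4, 49) = 53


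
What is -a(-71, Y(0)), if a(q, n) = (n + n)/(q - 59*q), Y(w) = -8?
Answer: 8/2059 ≈ 0.0038854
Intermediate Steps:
a(q, n) = -n/(29*q) (a(q, n) = (2*n)/((-58*q)) = (2*n)*(-1/(58*q)) = -n/(29*q))
-a(-71, Y(0)) = -(-1)*(-8)/(29*(-71)) = -(-1)*(-8)*(-1)/(29*71) = -1*(-8/2059) = 8/2059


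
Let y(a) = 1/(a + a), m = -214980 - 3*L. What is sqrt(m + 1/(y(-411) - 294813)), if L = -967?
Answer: I*sqrt(12454737134755589419065)/242336287 ≈ 460.52*I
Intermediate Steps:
m = -212079 (m = -214980 - 3*(-967) = -214980 - 1*(-2901) = -214980 + 2901 = -212079)
y(a) = 1/(2*a)
sqrt(m + 1/(y(-411) - 294813)) = sqrt(-212079 + 1/((1/2)/(-411) - 294813)) = sqrt(-212079 + 1/((1/2)*(-1/411) - 294813)) = sqrt(-212079 + 1/(-1/822 - 294813)) = sqrt(-212079 + 1/(-242336287/822)) = sqrt(-212079 - 822/242336287) = sqrt(-51394437411495/242336287) = I*sqrt(12454737134755589419065)/242336287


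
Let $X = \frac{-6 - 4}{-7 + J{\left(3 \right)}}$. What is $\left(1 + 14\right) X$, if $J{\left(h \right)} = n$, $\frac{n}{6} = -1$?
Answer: $\frac{150}{13} \approx 11.538$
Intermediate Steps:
$n = -6$ ($n = 6 \left(-1\right) = -6$)
$J{\left(h \right)} = -6$
$X = \frac{10}{13}$ ($X = \frac{-6 - 4}{-7 - 6} = - \frac{10}{-13} = \left(-10\right) \left(- \frac{1}{13}\right) = \frac{10}{13} \approx 0.76923$)
$\left(1 + 14\right) X = \left(1 + 14\right) \frac{10}{13} = 15 \cdot \frac{10}{13} = \frac{150}{13}$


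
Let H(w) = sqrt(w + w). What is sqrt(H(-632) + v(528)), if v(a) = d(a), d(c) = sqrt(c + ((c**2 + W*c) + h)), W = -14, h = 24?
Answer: sqrt(6*sqrt(7554) + 4*I*sqrt(79)) ≈ 22.849 + 0.77799*I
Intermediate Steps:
H(w) = sqrt(2)*sqrt(w) (H(w) = sqrt(2*w) = sqrt(2)*sqrt(w))
d(c) = sqrt(24 + c**2 - 13*c) (d(c) = sqrt(c + ((c**2 - 14*c) + 24)) = sqrt(c + (24 + c**2 - 14*c)) = sqrt(24 + c**2 - 13*c))
v(a) = sqrt(24 + a**2 - 13*a)
sqrt(H(-632) + v(528)) = sqrt(sqrt(2)*sqrt(-632) + sqrt(24 + 528**2 - 13*528)) = sqrt(sqrt(2)*(2*I*sqrt(158)) + sqrt(24 + 278784 - 6864)) = sqrt(4*I*sqrt(79) + sqrt(271944)) = sqrt(4*I*sqrt(79) + 6*sqrt(7554)) = sqrt(6*sqrt(7554) + 4*I*sqrt(79))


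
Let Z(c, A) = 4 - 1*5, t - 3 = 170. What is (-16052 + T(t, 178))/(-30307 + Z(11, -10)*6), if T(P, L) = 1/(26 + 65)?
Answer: 1460731/2758483 ≈ 0.52954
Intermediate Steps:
t = 173 (t = 3 + 170 = 173)
Z(c, A) = -1 (Z(c, A) = 4 - 5 = -1)
T(P, L) = 1/91
(-16052 + T(t, 178))/(-30307 + Z(11, -10)*6) = (-16052 + 1/91)/(-30307 - 1*6) = -1460731/(91*(-30307 - 6)) = -1460731/91/(-30313) = -1460731/91*(-1/30313) = 1460731/2758483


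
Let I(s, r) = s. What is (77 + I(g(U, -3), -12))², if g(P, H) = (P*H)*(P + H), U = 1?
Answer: 6889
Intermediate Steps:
g(P, H) = H*P*(H + P) (g(P, H) = (H*P)*(H + P) = H*P*(H + P))
(77 + I(g(U, -3), -12))² = (77 - 3*1*(-3 + 1))² = (77 - 3*1*(-2))² = (77 + 6)² = 83² = 6889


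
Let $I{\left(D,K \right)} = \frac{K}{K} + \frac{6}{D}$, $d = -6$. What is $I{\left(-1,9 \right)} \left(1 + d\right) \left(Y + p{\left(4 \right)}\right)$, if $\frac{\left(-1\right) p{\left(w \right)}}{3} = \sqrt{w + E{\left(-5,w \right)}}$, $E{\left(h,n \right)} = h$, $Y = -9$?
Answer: $-225 - 75 i \approx -225.0 - 75.0 i$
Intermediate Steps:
$I{\left(D,K \right)} = 1 + \frac{6}{D}$
$p{\left(w \right)} = - 3 \sqrt{-5 + w}$ ($p{\left(w \right)} = - 3 \sqrt{w - 5} = - 3 \sqrt{-5 + w}$)
$I{\left(-1,9 \right)} \left(1 + d\right) \left(Y + p{\left(4 \right)}\right) = \frac{6 - 1}{-1} \left(1 - 6\right) \left(-9 - 3 \sqrt{-5 + 4}\right) = \left(-1\right) 5 \left(- 5 \left(-9 - 3 \sqrt{-1}\right)\right) = - 5 \left(- 5 \left(-9 - 3 i\right)\right) = - 5 \left(45 + 15 i\right) = -225 - 75 i$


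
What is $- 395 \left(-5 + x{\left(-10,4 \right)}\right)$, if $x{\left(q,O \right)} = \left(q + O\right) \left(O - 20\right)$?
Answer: $-35945$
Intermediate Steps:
$x{\left(q,O \right)} = \left(-20 + O\right) \left(O + q\right)$ ($x{\left(q,O \right)} = \left(O + q\right) \left(-20 + O\right) = \left(-20 + O\right) \left(O + q\right)$)
$- 395 \left(-5 + x{\left(-10,4 \right)}\right) = - 395 \left(-5 + \left(4^{2} - 80 - -200 + 4 \left(-10\right)\right)\right) = - 395 \left(-5 + \left(16 - 80 + 200 - 40\right)\right) = - 395 \left(-5 + 96\right) = \left(-395\right) 91 = -35945$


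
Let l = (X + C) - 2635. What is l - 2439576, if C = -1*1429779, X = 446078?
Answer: -3425912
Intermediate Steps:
C = -1429779
l = -986336 (l = (446078 - 1429779) - 2635 = -983701 - 2635 = -986336)
l - 2439576 = -986336 - 2439576 = -3425912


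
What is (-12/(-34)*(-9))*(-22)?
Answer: 1188/17 ≈ 69.882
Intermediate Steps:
(-12/(-34)*(-9))*(-22) = (-12*(-1/34)*(-9))*(-22) = ((6/17)*(-9))*(-22) = -54/17*(-22) = 1188/17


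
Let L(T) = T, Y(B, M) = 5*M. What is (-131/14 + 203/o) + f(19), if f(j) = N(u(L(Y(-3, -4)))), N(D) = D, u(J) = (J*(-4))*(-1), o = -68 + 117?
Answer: -1193/14 ≈ -85.214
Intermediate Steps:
o = 49
u(J) = 4*J (u(J) = -4*J*(-1) = 4*J)
f(j) = -80 (f(j) = 4*(5*(-4)) = 4*(-20) = -80)
(-131/14 + 203/o) + f(19) = (-131/14 + 203/49) - 80 = (-131*1/14 + 203*(1/49)) - 80 = (-131/14 + 29/7) - 80 = -73/14 - 80 = -1193/14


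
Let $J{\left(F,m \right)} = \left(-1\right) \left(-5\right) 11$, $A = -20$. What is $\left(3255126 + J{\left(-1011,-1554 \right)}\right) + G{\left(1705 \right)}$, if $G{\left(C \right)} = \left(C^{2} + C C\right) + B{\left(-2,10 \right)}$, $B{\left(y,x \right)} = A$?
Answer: $9069211$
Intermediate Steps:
$B{\left(y,x \right)} = -20$
$G{\left(C \right)} = -20 + 2 C^{2}$ ($G{\left(C \right)} = \left(C^{2} + C C\right) - 20 = \left(C^{2} + C^{2}\right) - 20 = 2 C^{2} - 20 = -20 + 2 C^{2}$)
$J{\left(F,m \right)} = 55$ ($J{\left(F,m \right)} = 5 \cdot 11 = 55$)
$\left(3255126 + J{\left(-1011,-1554 \right)}\right) + G{\left(1705 \right)} = \left(3255126 + 55\right) - \left(20 - 2 \cdot 1705^{2}\right) = 3255181 + \left(-20 + 2 \cdot 2907025\right) = 3255181 + \left(-20 + 5814050\right) = 3255181 + 5814030 = 9069211$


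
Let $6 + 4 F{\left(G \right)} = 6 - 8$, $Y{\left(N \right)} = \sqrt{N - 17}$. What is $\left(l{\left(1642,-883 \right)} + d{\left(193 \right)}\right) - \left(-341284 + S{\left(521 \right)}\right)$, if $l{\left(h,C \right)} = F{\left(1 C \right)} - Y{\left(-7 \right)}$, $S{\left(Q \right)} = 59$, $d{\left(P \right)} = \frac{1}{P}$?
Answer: $\frac{65856040}{193} - 2 i \sqrt{6} \approx 3.4122 \cdot 10^{5} - 4.899 i$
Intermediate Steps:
$Y{\left(N \right)} = \sqrt{-17 + N}$
$F{\left(G \right)} = -2$ ($F{\left(G \right)} = - \frac{3}{2} + \frac{6 - 8}{4} = - \frac{3}{2} + \frac{1}{4} \left(-2\right) = - \frac{3}{2} - \frac{1}{2} = -2$)
$l{\left(h,C \right)} = -2 - 2 i \sqrt{6}$ ($l{\left(h,C \right)} = -2 - \sqrt{-17 - 7} = -2 - \sqrt{-24} = -2 - 2 i \sqrt{6}$)
$\left(l{\left(1642,-883 \right)} + d{\left(193 \right)}\right) - \left(-341284 + S{\left(521 \right)}\right) = \left(\left(-2 - 2 i \sqrt{6}\right) + \frac{1}{193}\right) + \left(341284 - 59\right) = \left(- \frac{385}{193} - 2 i \sqrt{6}\right) + 341225 = \frac{65856040}{193} - 2 i \sqrt{6}$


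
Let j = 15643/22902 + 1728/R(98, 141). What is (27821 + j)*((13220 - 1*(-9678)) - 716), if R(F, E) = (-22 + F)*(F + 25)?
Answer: 1835044509721091/2973443 ≈ 6.1714e+8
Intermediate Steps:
R(F, E) = (-22 + F)*(25 + F)
j = 15483785/17840658 (j = 15643/22902 + 1728/(-550 + 98² + 3*98) = 15643*(1/22902) + 1728/(-550 + 9604 + 294) = 15643/22902 + 1728/9348 = 15643/22902 + 1728*(1/9348) = 15643/22902 + 144/779 = 15483785/17840658 ≈ 0.86789)
(27821 + j)*((13220 - 1*(-9678)) - 716) = (27821 + 15483785/17840658)*((13220 - 1*(-9678)) - 716) = 496360430003*((13220 + 9678) - 716)/17840658 = 496360430003*(22898 - 716)/17840658 = (496360430003/17840658)*22182 = 1835044509721091/2973443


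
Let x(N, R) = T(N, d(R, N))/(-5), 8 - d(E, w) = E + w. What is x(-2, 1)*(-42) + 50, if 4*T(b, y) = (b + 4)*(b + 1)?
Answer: 229/5 ≈ 45.800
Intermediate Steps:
d(E, w) = 8 - E - w (d(E, w) = 8 - (E + w) = 8 + (-E - w) = 8 - E - w)
T(b, y) = (1 + b)*(4 + b)/4 (T(b, y) = ((b + 4)*(b + 1))/4 = ((4 + b)*(1 + b))/4 = ((1 + b)*(4 + b))/4 = (1 + b)*(4 + b)/4)
x(N, R) = -⅕ - N/4 - N²/20 (x(N, R) = (1 + N²/4 + 5*N/4)/(-5) = (1 + N²/4 + 5*N/4)*(-⅕) = -⅕ - N/4 - N²/20)
x(-2, 1)*(-42) + 50 = (-⅕ - ¼*(-2) - 1/20*(-2)²)*(-42) + 50 = (-⅕ + ½ - 1/20*4)*(-42) + 50 = (-⅕ + ½ - ⅕)*(-42) + 50 = (⅒)*(-42) + 50 = -21/5 + 50 = 229/5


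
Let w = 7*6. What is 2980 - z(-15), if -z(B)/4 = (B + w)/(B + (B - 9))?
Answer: 38704/13 ≈ 2977.2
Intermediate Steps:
w = 42
z(B) = -4*(42 + B)/(-9 + 2*B) (z(B) = -4*(B + 42)/(B + (B - 9)) = -4*(42 + B)/(B + (-9 + B)) = -4*(42 + B)/(-9 + 2*B))
2980 - z(-15) = 2980 - 4*(-42 - 1*(-15))/(-9 + 2*(-15)) = 2980 - 4*(-42 + 15)/(-9 - 30) = 2980 - 4*(-27)/(-39) = 2980 - 4*(-1)*(-27)/39 = 2980 - 1*36/13 = 2980 - 36/13 = 38704/13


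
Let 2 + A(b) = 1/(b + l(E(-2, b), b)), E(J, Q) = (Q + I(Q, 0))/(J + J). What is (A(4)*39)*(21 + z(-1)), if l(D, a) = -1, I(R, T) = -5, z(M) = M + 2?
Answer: -1430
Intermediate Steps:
z(M) = 2 + M
E(J, Q) = (-5 + Q)/(2*J) (E(J, Q) = (Q - 5)/(J + J) = (-5 + Q)/((2*J)) = (-5 + Q)*(1/(2*J)) = (-5 + Q)/(2*J))
A(b) = -2 + 1/(-1 + b) (A(b) = -2 + 1/(b - 1) = -2 + 1/(-1 + b))
(A(4)*39)*(21 + z(-1)) = (((3 - 2*4)/(-1 + 4))*39)*(21 + (2 - 1)) = (((3 - 8)/3)*39)*(21 + 1) = (((⅓)*(-5))*39)*22 = -5/3*39*22 = -65*22 = -1430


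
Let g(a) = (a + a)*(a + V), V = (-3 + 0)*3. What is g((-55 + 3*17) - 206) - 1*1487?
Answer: 90493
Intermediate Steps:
V = -9 (V = -3*3 = -9)
g(a) = 2*a*(-9 + a) (g(a) = (a + a)*(a - 9) = (2*a)*(-9 + a) = 2*a*(-9 + a))
g((-55 + 3*17) - 206) - 1*1487 = 2*((-55 + 3*17) - 206)*(-9 + ((-55 + 3*17) - 206)) - 1*1487 = 2*((-55 + 51) - 206)*(-9 + ((-55 + 51) - 206)) - 1487 = 2*(-4 - 206)*(-9 + (-4 - 206)) - 1487 = 2*(-210)*(-9 - 210) - 1487 = 2*(-210)*(-219) - 1487 = 91980 - 1487 = 90493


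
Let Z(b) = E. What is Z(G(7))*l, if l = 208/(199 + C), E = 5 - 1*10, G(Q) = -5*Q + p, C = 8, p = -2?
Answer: -1040/207 ≈ -5.0242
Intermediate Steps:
G(Q) = -2 - 5*Q (G(Q) = -5*Q - 2 = -2 - 5*Q)
E = -5 (E = 5 - 10 = -5)
Z(b) = -5
l = 208/207 (l = 208/(199 + 8) = 208/207 ≈ 1.0048)
Z(G(7))*l = -5*208/207 = -1040/207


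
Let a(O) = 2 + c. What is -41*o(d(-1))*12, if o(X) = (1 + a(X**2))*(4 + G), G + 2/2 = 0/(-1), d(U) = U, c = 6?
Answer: -13284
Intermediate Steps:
a(O) = 8 (a(O) = 2 + 6 = 8)
G = -1 (G = -1 + 0/(-1) = -1 + 0*(-1) = -1 + 0 = -1)
o(X) = 27 (o(X) = (1 + 8)*(4 - 1) = 9*3 = 27)
-41*o(d(-1))*12 = -41*27*12 = -1107*12 = -13284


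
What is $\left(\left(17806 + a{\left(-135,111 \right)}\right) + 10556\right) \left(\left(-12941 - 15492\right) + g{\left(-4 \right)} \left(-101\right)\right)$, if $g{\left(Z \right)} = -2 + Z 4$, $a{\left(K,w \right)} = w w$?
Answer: $-1082778045$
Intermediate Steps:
$a{\left(K,w \right)} = w^{2}$
$g{\left(Z \right)} = -2 + 4 Z$
$\left(\left(17806 + a{\left(-135,111 \right)}\right) + 10556\right) \left(\left(-12941 - 15492\right) + g{\left(-4 \right)} \left(-101\right)\right) = \left(\left(17806 + 111^{2}\right) + 10556\right) \left(\left(-12941 - 15492\right) + \left(-2 + 4 \left(-4\right)\right) \left(-101\right)\right) = \left(\left(17806 + 12321\right) + 10556\right) \left(-28433 + \left(-2 - 16\right) \left(-101\right)\right) = \left(30127 + 10556\right) \left(-28433 - -1818\right) = 40683 \left(-28433 + 1818\right) = 40683 \left(-26615\right) = -1082778045$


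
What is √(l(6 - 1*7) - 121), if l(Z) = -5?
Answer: 3*I*√14 ≈ 11.225*I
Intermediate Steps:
√(l(6 - 1*7) - 121) = √(-5 - 121) = √(-126) = 3*I*√14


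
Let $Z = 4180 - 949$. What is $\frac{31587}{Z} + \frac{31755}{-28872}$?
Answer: $\frac{9992339}{1151672} \approx 8.6764$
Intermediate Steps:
$Z = 3231$
$\frac{31587}{Z} + \frac{31755}{-28872} = \frac{31587}{3231} + \frac{31755}{-28872} = 31587 \cdot \frac{1}{3231} + 31755 \left(- \frac{1}{28872}\right) = \frac{10529}{1077} - \frac{10585}{9624} = \frac{9992339}{1151672}$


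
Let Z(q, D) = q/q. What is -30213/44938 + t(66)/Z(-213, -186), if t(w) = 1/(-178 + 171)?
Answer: -256429/314566 ≈ -0.81518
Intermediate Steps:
Z(q, D) = 1
t(w) = -⅐ (t(w) = 1/(-7) = -⅐)
-30213/44938 + t(66)/Z(-213, -186) = -30213/44938 - ⅐/1 = -30213*1/44938 - ⅐*1 = -30213/44938 - ⅐ = -256429/314566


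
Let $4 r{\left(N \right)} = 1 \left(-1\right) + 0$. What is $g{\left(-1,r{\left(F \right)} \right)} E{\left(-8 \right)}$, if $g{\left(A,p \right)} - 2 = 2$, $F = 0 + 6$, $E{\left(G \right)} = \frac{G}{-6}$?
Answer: $\frac{16}{3} \approx 5.3333$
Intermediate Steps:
$E{\left(G \right)} = - \frac{G}{6}$ ($E{\left(G \right)} = G \left(- \frac{1}{6}\right) = - \frac{G}{6}$)
$F = 6$
$r{\left(N \right)} = - \frac{1}{4}$ ($r{\left(N \right)} = \frac{1 \left(-1\right) + 0}{4} = \frac{-1 + 0}{4} = \frac{1}{4} \left(-1\right) = - \frac{1}{4}$)
$g{\left(A,p \right)} = 4$ ($g{\left(A,p \right)} = 2 + 2 = 4$)
$g{\left(-1,r{\left(F \right)} \right)} E{\left(-8 \right)} = 4 \left(\left(- \frac{1}{6}\right) \left(-8\right)\right) = 4 \cdot \frac{4}{3} = \frac{16}{3}$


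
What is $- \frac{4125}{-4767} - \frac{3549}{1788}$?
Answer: $- \frac{1060287}{947044} \approx -1.1196$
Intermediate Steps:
$- \frac{4125}{-4767} - \frac{3549}{1788} = \left(-4125\right) \left(- \frac{1}{4767}\right) - \frac{1183}{596} = \frac{1375}{1589} - \frac{1183}{596} = - \frac{1060287}{947044}$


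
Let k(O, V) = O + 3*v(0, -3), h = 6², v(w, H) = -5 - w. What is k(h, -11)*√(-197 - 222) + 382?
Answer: 382 + 21*I*√419 ≈ 382.0 + 429.86*I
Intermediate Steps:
h = 36
k(O, V) = -15 + O (k(O, V) = O + 3*(-5 - 1*0) = O + 3*(-5 + 0) = O + 3*(-5) = O - 15 = -15 + O)
k(h, -11)*√(-197 - 222) + 382 = (-15 + 36)*√(-197 - 222) + 382 = 21*√(-419) + 382 = 21*(I*√419) + 382 = 21*I*√419 + 382 = 382 + 21*I*√419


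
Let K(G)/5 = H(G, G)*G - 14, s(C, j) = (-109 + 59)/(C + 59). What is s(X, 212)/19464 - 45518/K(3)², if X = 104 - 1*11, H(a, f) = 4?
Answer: -16833285313/36981600 ≈ -455.18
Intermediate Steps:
X = 93 (X = 104 - 11 = 93)
s(C, j) = -50/(59 + C)
K(G) = -70 + 20*G (K(G) = 5*(4*G - 14) = 5*(-14 + 4*G) = -70 + 20*G)
s(X, 212)/19464 - 45518/K(3)² = -50/(59 + 93)/19464 - 45518/(-70 + 20*3)² = -50/152*(1/19464) - 45518/(-70 + 60)² = -50*1/152*(1/19464) - 45518/((-10)²) = -25/76*1/19464 - 45518/100 = -25/1479264 - 45518*1/100 = -25/1479264 - 22759/50 = -16833285313/36981600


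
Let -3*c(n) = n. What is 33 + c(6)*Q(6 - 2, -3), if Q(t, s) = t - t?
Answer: 33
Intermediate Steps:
Q(t, s) = 0
c(n) = -n/3
33 + c(6)*Q(6 - 2, -3) = 33 - ⅓*6*0 = 33 - 2*0 = 33 + 0 = 33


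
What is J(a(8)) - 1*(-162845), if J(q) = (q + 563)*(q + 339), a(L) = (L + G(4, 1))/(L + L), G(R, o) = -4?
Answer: 5662841/16 ≈ 3.5393e+5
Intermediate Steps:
a(L) = (-4 + L)/(2*L) (a(L) = (L - 4)/(L + L) = (-4 + L)/((2*L)) = (-4 + L)*(1/(2*L)) = (-4 + L)/(2*L))
J(q) = (339 + q)*(563 + q) (J(q) = (563 + q)*(339 + q) = (339 + q)*(563 + q))
J(a(8)) - 1*(-162845) = (190857 + ((½)*(-4 + 8)/8)² + 902*((½)*(-4 + 8)/8)) - 1*(-162845) = (190857 + ((½)*(⅛)*4)² + 902*((½)*(⅛)*4)) + 162845 = (190857 + (¼)² + 902*(¼)) + 162845 = (190857 + 1/16 + 451/2) + 162845 = 3057321/16 + 162845 = 5662841/16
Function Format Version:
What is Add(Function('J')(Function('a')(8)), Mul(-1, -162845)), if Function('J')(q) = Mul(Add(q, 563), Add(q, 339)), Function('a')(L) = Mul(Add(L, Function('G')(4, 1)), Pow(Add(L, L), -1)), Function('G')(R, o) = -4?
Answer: Rational(5662841, 16) ≈ 3.5393e+5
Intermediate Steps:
Function('a')(L) = Mul(Rational(1, 2), Pow(L, -1), Add(-4, L)) (Function('a')(L) = Mul(Add(L, -4), Pow(Add(L, L), -1)) = Mul(Add(-4, L), Pow(Mul(2, L), -1)) = Mul(Add(-4, L), Mul(Rational(1, 2), Pow(L, -1))) = Mul(Rational(1, 2), Pow(L, -1), Add(-4, L)))
Function('J')(q) = Mul(Add(339, q), Add(563, q)) (Function('J')(q) = Mul(Add(563, q), Add(339, q)) = Mul(Add(339, q), Add(563, q)))
Add(Function('J')(Function('a')(8)), Mul(-1, -162845)) = Add(Add(190857, Pow(Mul(Rational(1, 2), Pow(8, -1), Add(-4, 8)), 2), Mul(902, Mul(Rational(1, 2), Pow(8, -1), Add(-4, 8)))), Mul(-1, -162845)) = Add(Add(190857, Pow(Mul(Rational(1, 2), Rational(1, 8), 4), 2), Mul(902, Mul(Rational(1, 2), Rational(1, 8), 4))), 162845) = Add(Add(190857, Pow(Rational(1, 4), 2), Mul(902, Rational(1, 4))), 162845) = Add(Add(190857, Rational(1, 16), Rational(451, 2)), 162845) = Add(Rational(3057321, 16), 162845) = Rational(5662841, 16)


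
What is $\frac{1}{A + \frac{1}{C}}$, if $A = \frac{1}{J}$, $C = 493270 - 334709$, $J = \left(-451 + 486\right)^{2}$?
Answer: $\frac{194237225}{159786} \approx 1215.6$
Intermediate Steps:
$J = 1225$ ($J = 35^{2} = 1225$)
$C = 158561$ ($C = 493270 - 334709 = 158561$)
$A = \frac{1}{1225} \approx 0.00081633$
$\frac{1}{A + \frac{1}{C}} = \frac{1}{\frac{1}{1225} + \frac{1}{158561}} = \frac{1}{\frac{159786}{194237225}} = \frac{194237225}{159786}$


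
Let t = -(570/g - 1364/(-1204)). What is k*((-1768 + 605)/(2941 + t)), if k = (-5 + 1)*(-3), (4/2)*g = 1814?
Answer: -1905042846/401216365 ≈ -4.7482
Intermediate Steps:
g = 907 (g = (1/2)*1814 = 907)
k = 12 (k = -4*(-3) = 12)
t = -480857/273007 (t = -(570/907 - 1364/(-1204)) = -(570*(1/907) - 1364*(-1/1204)) = -(570/907 + 341/301) = -1*480857/273007 = -480857/273007 ≈ -1.7613)
k*((-1768 + 605)/(2941 + t)) = 12*((-1768 + 605)/(2941 - 480857/273007)) = 12*(-1163/802432730/273007) = 12*(-1163*273007/802432730) = 12*(-317507141/802432730) = -1905042846/401216365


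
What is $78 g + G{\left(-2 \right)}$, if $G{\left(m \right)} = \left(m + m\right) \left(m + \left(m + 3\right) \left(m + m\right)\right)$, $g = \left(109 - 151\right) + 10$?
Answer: $-2472$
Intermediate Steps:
$g = -32$ ($g = -42 + 10 = -32$)
$G{\left(m \right)} = 2 m \left(m + 2 m \left(3 + m\right)\right)$ ($G{\left(m \right)} = 2 m \left(m + \left(3 + m\right) 2 m\right) = 2 m \left(m + 2 m \left(3 + m\right)\right)$)
$78 g + G{\left(-2 \right)} = 78 \left(-32\right) + \left(-2\right)^{2} \left(14 + 4 \left(-2\right)\right) = -2496 + 4 \left(14 - 8\right) = -2496 + 4 \cdot 6 = -2496 + 24 = -2472$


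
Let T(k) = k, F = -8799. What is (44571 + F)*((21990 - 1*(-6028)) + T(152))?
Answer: 1007697240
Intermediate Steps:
(44571 + F)*((21990 - 1*(-6028)) + T(152)) = (44571 - 8799)*((21990 - 1*(-6028)) + 152) = 35772*((21990 + 6028) + 152) = 35772*(28018 + 152) = 35772*28170 = 1007697240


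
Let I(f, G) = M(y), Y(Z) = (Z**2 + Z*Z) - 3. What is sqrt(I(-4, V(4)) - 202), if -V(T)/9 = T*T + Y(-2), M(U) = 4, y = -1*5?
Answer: 3*I*sqrt(22) ≈ 14.071*I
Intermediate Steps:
Y(Z) = -3 + 2*Z**2 (Y(Z) = (Z**2 + Z**2) - 3 = 2*Z**2 - 3 = -3 + 2*Z**2)
y = -5
V(T) = -45 - 9*T**2 (V(T) = -9*(T*T + (-3 + 2*(-2)**2)) = -9*(T**2 + (-3 + 2*4)) = -9*(T**2 + (-3 + 8)) = -9*(T**2 + 5) = -9*(5 + T**2) = -45 - 9*T**2)
I(f, G) = 4
sqrt(I(-4, V(4)) - 202) = sqrt(4 - 202) = sqrt(-198) = 3*I*sqrt(22)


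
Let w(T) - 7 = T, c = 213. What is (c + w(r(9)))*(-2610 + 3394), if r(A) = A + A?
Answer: 186592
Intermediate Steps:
r(A) = 2*A
w(T) = 7 + T
(c + w(r(9)))*(-2610 + 3394) = (213 + (7 + 2*9))*(-2610 + 3394) = (213 + (7 + 18))*784 = (213 + 25)*784 = 238*784 = 186592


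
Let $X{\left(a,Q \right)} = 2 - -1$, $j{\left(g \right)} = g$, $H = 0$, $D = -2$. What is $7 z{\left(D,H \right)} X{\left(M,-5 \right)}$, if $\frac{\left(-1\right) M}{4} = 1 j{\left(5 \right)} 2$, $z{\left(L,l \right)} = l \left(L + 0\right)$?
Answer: $0$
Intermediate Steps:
$z{\left(L,l \right)} = L l$ ($z{\left(L,l \right)} = l L = L l$)
$M = -40$ ($M = - 4 \cdot 1 \cdot 5 \cdot 2 = - 4 \cdot 5 \cdot 2 = \left(-4\right) 10 = -40$)
$X{\left(a,Q \right)} = 3$ ($X{\left(a,Q \right)} = 2 + 1 = 3$)
$7 z{\left(D,H \right)} X{\left(M,-5 \right)} = 7 \left(\left(-2\right) 0\right) 3 = 7 \cdot 0 \cdot 3 = 0 \cdot 3 = 0$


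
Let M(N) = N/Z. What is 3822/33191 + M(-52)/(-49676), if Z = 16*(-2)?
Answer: 1518461893/13190368928 ≈ 0.11512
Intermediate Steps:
Z = -32
M(N) = -N/32 (M(N) = N/(-32) = N*(-1/32) = -N/32)
3822/33191 + M(-52)/(-49676) = 3822/33191 - 1/32*(-52)/(-49676) = 3822*(1/33191) + (13/8)*(-1/49676) = 3822/33191 - 13/397408 = 1518461893/13190368928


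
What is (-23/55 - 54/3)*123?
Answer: -124599/55 ≈ -2265.4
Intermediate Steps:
(-23/55 - 54/3)*123 = (-23*1/55 - 54*⅓)*123 = (-23/55 - 18)*123 = -1013/55*123 = -124599/55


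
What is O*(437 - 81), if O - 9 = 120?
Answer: 45924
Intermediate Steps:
O = 129 (O = 9 + 120 = 129)
O*(437 - 81) = 129*(437 - 81) = 129*356 = 45924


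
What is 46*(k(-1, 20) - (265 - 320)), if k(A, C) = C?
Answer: 3450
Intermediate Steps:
46*(k(-1, 20) - (265 - 320)) = 46*(20 - (265 - 320)) = 46*(20 - 1*(-55)) = 46*(20 + 55) = 46*75 = 3450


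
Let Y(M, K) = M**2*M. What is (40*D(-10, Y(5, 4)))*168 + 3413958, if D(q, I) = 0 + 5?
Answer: 3447558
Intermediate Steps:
Y(M, K) = M**3
D(q, I) = 5
(40*D(-10, Y(5, 4)))*168 + 3413958 = (40*5)*168 + 3413958 = 200*168 + 3413958 = 33600 + 3413958 = 3447558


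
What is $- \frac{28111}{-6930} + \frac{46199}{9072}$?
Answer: $\frac{4564937}{498960} \approx 9.1489$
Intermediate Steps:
$- \frac{28111}{-6930} + \frac{46199}{9072} = \left(-28111\right) \left(- \frac{1}{6930}\right) + 46199 \cdot \frac{1}{9072} = \frac{28111}{6930} + \frac{46199}{9072} = \frac{4564937}{498960}$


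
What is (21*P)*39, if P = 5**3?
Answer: 102375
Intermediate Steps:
P = 125
(21*P)*39 = (21*125)*39 = 2625*39 = 102375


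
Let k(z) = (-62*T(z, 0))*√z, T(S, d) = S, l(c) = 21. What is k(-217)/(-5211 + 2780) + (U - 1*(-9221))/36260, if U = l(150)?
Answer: 4621/18130 - 13454*I*√217/2431 ≈ 0.25488 - 81.526*I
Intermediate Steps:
U = 21
k(z) = -62*z^(3/2) (k(z) = (-62*z)*√z = -62*z^(3/2))
k(-217)/(-5211 + 2780) + (U - 1*(-9221))/36260 = (-(-13454)*I*√217)/(-5211 + 2780) + (21 - 1*(-9221))/36260 = -(-13454)*I*√217/(-2431) + (21 + 9221)*(1/36260) = (13454*I*√217)*(-1/2431) + 9242*(1/36260) = -13454*I*√217/2431 + 4621/18130 = 4621/18130 - 13454*I*√217/2431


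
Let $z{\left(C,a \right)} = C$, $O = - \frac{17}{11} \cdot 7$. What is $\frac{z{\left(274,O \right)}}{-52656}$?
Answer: $- \frac{137}{26328} \approx -0.0052036$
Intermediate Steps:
$O = - \frac{119}{11}$ ($O = \left(-17\right) \frac{1}{11} \cdot 7 = \left(- \frac{17}{11}\right) 7 = - \frac{119}{11} \approx -10.818$)
$\frac{z{\left(274,O \right)}}{-52656} = \frac{274}{-52656} = 274 \left(- \frac{1}{52656}\right) = - \frac{137}{26328}$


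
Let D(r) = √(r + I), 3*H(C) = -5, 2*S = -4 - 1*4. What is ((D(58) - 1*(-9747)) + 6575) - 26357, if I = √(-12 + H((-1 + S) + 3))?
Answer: -10035 + √(522 + 3*I*√123)/3 ≈ -10027.0 + 0.24259*I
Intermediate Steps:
S = -4 (S = (-4 - 1*4)/2 = (-4 - 4)/2 = (½)*(-8) = -4)
H(C) = -5/3 (H(C) = (⅓)*(-5) = -5/3)
I = I*√123/3 (I = √(-12 - 5/3) = √(-41/3) = I*√123/3 ≈ 3.6968*I)
D(r) = √(r + I*√123/3)
((D(58) - 1*(-9747)) + 6575) - 26357 = ((√(9*58 + 3*I*√123)/3 - 1*(-9747)) + 6575) - 26357 = ((√(522 + 3*I*√123)/3 + 9747) + 6575) - 26357 = ((9747 + √(522 + 3*I*√123)/3) + 6575) - 26357 = (16322 + √(522 + 3*I*√123)/3) - 26357 = -10035 + √(522 + 3*I*√123)/3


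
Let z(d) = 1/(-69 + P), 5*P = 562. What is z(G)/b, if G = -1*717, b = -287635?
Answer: -1/12483359 ≈ -8.0107e-8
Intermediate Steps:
P = 562/5 (P = (1/5)*562 = 562/5 ≈ 112.40)
G = -717
z(d) = 5/217 (z(d) = 1/(-69 + 562/5) = 1/(217/5) = 5/217)
z(G)/b = (5/217)/(-287635) = (5/217)*(-1/287635) = -1/12483359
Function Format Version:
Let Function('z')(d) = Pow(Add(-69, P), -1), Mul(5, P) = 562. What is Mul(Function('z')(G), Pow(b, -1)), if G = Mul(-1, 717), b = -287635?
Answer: Rational(-1, 12483359) ≈ -8.0107e-8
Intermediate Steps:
P = Rational(562, 5) (P = Mul(Rational(1, 5), 562) = Rational(562, 5) ≈ 112.40)
G = -717
Function('z')(d) = Rational(5, 217) (Function('z')(d) = Pow(Add(-69, Rational(562, 5)), -1) = Pow(Rational(217, 5), -1) = Rational(5, 217))
Mul(Function('z')(G), Pow(b, -1)) = Mul(Rational(5, 217), Pow(-287635, -1)) = Mul(Rational(5, 217), Rational(-1, 287635)) = Rational(-1, 12483359)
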